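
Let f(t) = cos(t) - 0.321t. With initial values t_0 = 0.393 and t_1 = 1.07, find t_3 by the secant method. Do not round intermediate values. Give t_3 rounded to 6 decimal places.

1.181202

f(t_0) = 0.797611, f(t_1) = 0.136654
t_2 = 1.070000 - (0.136654)·(1.070000 - 0.393000)/(0.136654 - (0.797611)) = 1.209971; f(t_2) = -0.035354
t_3 = 1.209971 - (-0.035354)·(1.209971 - 1.070000)/(-0.035354 - (0.136654)) = 1.181202; f(t_3) = 0.000648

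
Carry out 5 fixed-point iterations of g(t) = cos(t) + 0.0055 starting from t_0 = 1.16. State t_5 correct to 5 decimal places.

t_1 = g(1.160000) = 0.404840
t_2 = g(0.404840) = 0.924666
t_3 = g(0.924666) = 0.607602
t_4 = g(0.607602) = 0.826520
t_5 = g(0.826520) = 0.682940

0.68294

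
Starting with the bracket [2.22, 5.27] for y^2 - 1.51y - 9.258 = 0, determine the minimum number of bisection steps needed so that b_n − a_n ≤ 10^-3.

Initial width b − a = 5.27 − 2.22 = 3.050000.
After n steps the width is (b−a)/2^n; need (b−a)/2^n ≤ 10^-3.
So n ≥ log₂(3.050000/10^-3) = log₂(3050.0000) ≈ 11.5746.
Hence n = 12.

12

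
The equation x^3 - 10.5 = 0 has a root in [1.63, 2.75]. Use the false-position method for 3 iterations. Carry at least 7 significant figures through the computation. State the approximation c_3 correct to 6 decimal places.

False-position update: c = (a·f(b) − b·f(a))/(f(b) − f(a)); replace the endpoint whose sign matches f(c).
f(1.630000) = -6.169253, f(2.750000) = 10.296875
step 1: c = 2.049623, f(c) = -1.889629 < 0 → new bracket [2.049623, 2.750000]
step 2: c = 2.158223, f(c) = -0.447160 < 0 → new bracket [2.158223, 2.750000]
step 3: c = 2.182852, f(c) = -0.099052 < 0 → new bracket [2.182852, 2.750000]

2.182852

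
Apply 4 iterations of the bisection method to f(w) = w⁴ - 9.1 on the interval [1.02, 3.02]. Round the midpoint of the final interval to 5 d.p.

1.70750

f(1.020000) = -8.017568, f(3.020000) = 74.081696 (opposite signs)
step 1: m = 2.020000, f(m) = 7.549664 > 0 → root in [1.020000, 2.020000]
step 2: m = 1.520000, f(m) = -3.762052 < 0 → root in [1.520000, 2.020000]
step 3: m = 1.770000, f(m) = 0.715062 > 0 → root in [1.520000, 1.770000]
step 4: m = 1.645000, f(m) = -1.777429 < 0 → root in [1.645000, 1.770000]
Midpoint of [1.645000, 1.770000] = 1.707500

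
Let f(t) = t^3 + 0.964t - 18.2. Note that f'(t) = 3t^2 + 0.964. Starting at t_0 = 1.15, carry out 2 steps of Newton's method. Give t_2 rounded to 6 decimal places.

3.144105

t_0 = 1.150000: f = -15.570525, f' = 4.931500 → t_1 = 1.150000 - (-15.570525)/(4.931500) = 4.307361
t_1 = 4.307361: f = 65.868301, f' = 56.624072 → t_2 = 4.307361 - (65.868301)/(56.624072) = 3.144105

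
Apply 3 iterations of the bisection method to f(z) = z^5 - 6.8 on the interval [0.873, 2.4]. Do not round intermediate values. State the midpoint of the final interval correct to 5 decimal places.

f(0.873000) = -6.292926, f(2.400000) = 72.826240 (opposite signs)
step 1: m = 1.636500, f(m) = 4.937620 > 0 → root in [0.873000, 1.636500]
step 2: m = 1.254750, f(m) = -3.689816 < 0 → root in [1.254750, 1.636500]
step 3: m = 1.445625, f(m) = -0.486383 < 0 → root in [1.445625, 1.636500]
Midpoint of [1.445625, 1.636500] = 1.541062

1.54106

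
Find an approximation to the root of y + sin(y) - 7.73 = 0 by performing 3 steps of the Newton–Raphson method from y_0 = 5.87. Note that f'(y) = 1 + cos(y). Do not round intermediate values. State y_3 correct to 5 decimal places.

7.04196

Newton update: y ← y − f(y)/f'(y).
y_0 = 5.870000: f = -2.261529, f' = 1.915846 → y_1 = 5.870000 - (-2.261529)/(1.915846) = 7.050433
y_1 = 7.050433: f = 0.014590, f' = 1.719824 → y_2 = 7.050433 - (0.014590)/(1.719824) = 7.041950
y_2 = 7.041950: f = -0.000025, f' = 1.725687 → y_3 = 7.041950 - (-0.000025)/(1.725687) = 7.041964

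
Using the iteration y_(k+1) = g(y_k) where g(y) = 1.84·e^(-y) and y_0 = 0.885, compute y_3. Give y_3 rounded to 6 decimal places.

y_1 = g(0.885000) = 0.759394
y_2 = g(0.759394) = 0.861028
y_3 = g(0.861028) = 0.777818

0.777818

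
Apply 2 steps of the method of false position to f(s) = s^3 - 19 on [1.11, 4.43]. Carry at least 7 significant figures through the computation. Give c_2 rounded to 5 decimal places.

2.22361

f(1.110000) = -17.632369, f(4.430000) = 67.938307
step 1: c = 1.794107, f(c) = -13.225096 < 0 → new bracket [1.794107, 4.430000]
step 2: c = 2.223610, f(c) = -8.005493 < 0 → new bracket [2.223610, 4.430000]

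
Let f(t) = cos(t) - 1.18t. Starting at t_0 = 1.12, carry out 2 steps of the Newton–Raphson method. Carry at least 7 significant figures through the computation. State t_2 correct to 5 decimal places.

f'(t) = -sin(t) - 1.18
t_0 = 1.120000: f = -0.885918, f' = -2.080100 → t_1 = 1.120000 - (-0.885918)/(-2.080100) = 0.694099
t_1 = 0.694099: f = -0.050406, f' = -1.819693 → t_2 = 0.694099 - (-0.050406)/(-1.819693) = 0.666398

0.66640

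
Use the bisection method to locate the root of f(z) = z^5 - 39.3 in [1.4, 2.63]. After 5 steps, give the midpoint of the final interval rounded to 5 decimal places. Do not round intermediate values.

2.07266

f(1.400000) = -33.921760, f(2.630000) = 86.528420 (opposite signs)
step 1: m = 2.015000, f(m) = -6.081864 < 0 → root in [2.015000, 2.630000]
step 2: m = 2.322500, f(m) = 28.273842 > 0 → root in [2.015000, 2.322500]
step 3: m = 2.168750, f(m) = 8.678588 > 0 → root in [2.015000, 2.168750]
step 4: m = 2.091875, f(m) = 0.757021 > 0 → root in [2.015000, 2.091875]
step 5: m = 2.053437, f(m) = -2.790369 < 0 → root in [2.053437, 2.091875]
Midpoint of [2.053437, 2.091875] = 2.072656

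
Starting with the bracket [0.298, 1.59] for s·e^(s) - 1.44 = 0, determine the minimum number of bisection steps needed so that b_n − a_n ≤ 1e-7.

Initial width b − a = 1.59 − 0.298 = 1.292000.
After n steps the width is (b−a)/2^n; need (b−a)/2^n ≤ 1e-7.
So n ≥ log₂(1.292000/1e-7) = log₂(12920000.0000) ≈ 23.6231.
Hence n = 24.

24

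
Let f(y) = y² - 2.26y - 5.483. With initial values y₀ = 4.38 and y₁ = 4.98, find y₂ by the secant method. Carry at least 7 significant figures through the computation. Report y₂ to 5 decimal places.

3.84442

f(y_0) = 3.802600, f(y_1) = 8.062600
y_2 = 4.980000 - (8.062600)·(4.980000 - 4.380000)/(8.062600 - (3.802600)) = 3.844423; f(y_2) = 0.608190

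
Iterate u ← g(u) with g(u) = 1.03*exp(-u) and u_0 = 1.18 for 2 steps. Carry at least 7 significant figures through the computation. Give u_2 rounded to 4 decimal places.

u_1 = g(1.180000) = 0.316497
u_2 = g(0.316497) = 0.750558

0.7506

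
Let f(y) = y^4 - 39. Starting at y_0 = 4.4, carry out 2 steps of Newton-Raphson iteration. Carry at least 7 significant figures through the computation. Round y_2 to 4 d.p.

2.8058

Newton update: y ← y − f(y)/f'(y).
f'(y) = 4y^3
y_0 = 4.400000: f = 335.809600, f' = 340.736000 → y_1 = 4.400000 - (335.809600)/(340.736000) = 3.414458
y_1 = 3.414458: f = 96.921187, f' = 159.230170 → y_2 = 3.414458 - (96.921187)/(159.230170) = 2.805772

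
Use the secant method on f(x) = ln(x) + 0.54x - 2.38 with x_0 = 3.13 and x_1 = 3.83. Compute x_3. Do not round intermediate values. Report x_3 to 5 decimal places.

f(x_0) = 0.451233, f(x_1) = 1.031065
x_2 = 3.830000 - (1.031065)·(3.830000 - 3.130000)/(1.031065 - (0.451233)) = 2.585250; f(x_2) = -0.034142
x_3 = 2.585250 - (-0.034142)·(2.585250 - 3.830000)/(-0.034142 - (1.031065)) = 2.625148; f(x_3) = 0.002717

2.62515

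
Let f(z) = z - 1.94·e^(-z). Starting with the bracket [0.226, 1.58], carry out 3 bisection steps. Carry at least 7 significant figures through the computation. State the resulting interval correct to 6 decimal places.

[0.733750, 0.903000]

f(0.226000) = -1.321573, f(1.580000) = 1.180408 (opposite signs)
step 1: m = 0.903000, f(m) = 0.116618 > 0 → root in [0.226000, 0.903000]
step 2: m = 0.564500, f(m) = -0.538670 < 0 → root in [0.564500, 0.903000]
step 3: m = 0.733750, f(m) = -0.197654 < 0 → root in [0.733750, 0.903000]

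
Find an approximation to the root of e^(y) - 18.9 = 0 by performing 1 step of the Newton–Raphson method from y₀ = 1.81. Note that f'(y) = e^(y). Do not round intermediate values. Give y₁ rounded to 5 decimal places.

3.90306

y_0 = 1.810000: f = -12.789553, f' = 6.110447 → y_1 = 1.810000 - (-12.789553)/(6.110447) = 3.903063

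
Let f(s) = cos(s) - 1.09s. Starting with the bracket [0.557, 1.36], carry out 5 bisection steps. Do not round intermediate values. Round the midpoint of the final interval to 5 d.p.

f(0.557000) = 0.241715, f(1.360000) = -1.273161 (opposite signs)
step 1: m = 0.958500, f(m) = -0.470017 < 0 → root in [0.557000, 0.958500]
step 2: m = 0.757750, f(m) = -0.099563 < 0 → root in [0.557000, 0.757750]
step 3: m = 0.657375, f(m) = 0.075060 > 0 → root in [0.657375, 0.757750]
step 4: m = 0.707563, f(m) = -0.011295 < 0 → root in [0.657375, 0.707563]
step 5: m = 0.682469, f(m) = 0.032127 > 0 → root in [0.682469, 0.707563]
Midpoint of [0.682469, 0.707563] = 0.695016

0.69502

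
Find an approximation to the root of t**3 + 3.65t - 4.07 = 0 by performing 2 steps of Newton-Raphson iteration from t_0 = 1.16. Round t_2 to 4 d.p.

f'(t) = 3t**2 + 3.65
t_0 = 1.160000: f = 1.724896, f' = 7.686800 → t_1 = 1.160000 - (1.724896)/(7.686800) = 0.935603
t_1 = 0.935603: f = 0.163933, f' = 6.276058 → t_2 = 0.935603 - (0.163933)/(6.276058) = 0.909482

0.9095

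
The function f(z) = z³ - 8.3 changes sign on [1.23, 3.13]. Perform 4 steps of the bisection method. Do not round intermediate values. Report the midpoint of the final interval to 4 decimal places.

2.0019

f(1.230000) = -6.439133, f(3.130000) = 22.364297 (opposite signs)
step 1: m = 2.180000, f(m) = 2.060232 > 0 → root in [1.230000, 2.180000]
step 2: m = 1.705000, f(m) = -3.343522 < 0 → root in [1.705000, 2.180000]
step 3: m = 1.942500, f(m) = -0.970353 < 0 → root in [1.942500, 2.180000]
step 4: m = 2.061250, f(m) = 0.457739 > 0 → root in [1.942500, 2.061250]
Midpoint of [1.942500, 2.061250] = 2.001875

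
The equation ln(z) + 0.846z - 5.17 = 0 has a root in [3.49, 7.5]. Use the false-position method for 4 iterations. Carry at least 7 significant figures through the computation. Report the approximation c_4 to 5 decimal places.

4.36834

f(3.490000) = -0.967558, f(7.500000) = 3.189903
step 1: c = 4.423240, f(c) = 0.058933 > 0 → new bracket [3.490000, 4.423240]
step 2: c = 4.369660, f(c) = 0.001418 > 0 → new bracket [3.490000, 4.369660]
step 3: c = 4.368373, f(c) = 0.000034 > 0 → new bracket [3.490000, 4.368373]
step 4: c = 4.368342, f(c) = 0.000001 > 0 → new bracket [3.490000, 4.368342]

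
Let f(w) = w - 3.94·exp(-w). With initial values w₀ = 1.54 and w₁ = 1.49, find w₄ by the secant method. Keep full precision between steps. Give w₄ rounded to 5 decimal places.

1.19395

f(w_0) = 0.695338, f(w_1) = 0.602032
w_2 = 1.490000 - (0.602032)·(1.490000 - 1.540000)/(0.602032 - (0.695338)) = 1.167391; f(w_2) = -0.058649
w_3 = 1.167391 - (-0.058649)·(1.167391 - 1.490000)/(-0.058649 - (0.602032)) = 1.196029; f(w_3) = 0.004603
w_4 = 1.196029 - (0.004603)·(1.196029 - 1.167391)/(0.004603 - (-0.058649)) = 1.193945; f(w_4) = 0.000033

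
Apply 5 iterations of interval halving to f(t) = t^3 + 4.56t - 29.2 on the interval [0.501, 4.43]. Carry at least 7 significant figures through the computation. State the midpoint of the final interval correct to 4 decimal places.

2.6497

f(0.501000) = -26.789688, f(4.430000) = 77.939107 (opposite signs)
step 1: m = 2.465500, f(m) = -2.970309 < 0 → root in [2.465500, 4.430000]
step 2: m = 3.447750, f(m) = 27.505076 > 0 → root in [2.465500, 3.447750]
step 3: m = 2.956625, f(m) = 10.127936 > 0 → root in [2.465500, 2.956625]
step 4: m = 2.711062, f(m) = 3.088374 > 0 → root in [2.465500, 2.711062]
step 5: m = 2.588281, f(m) = -0.058024 < 0 → root in [2.588281, 2.711062]
Midpoint of [2.588281, 2.711062] = 2.649672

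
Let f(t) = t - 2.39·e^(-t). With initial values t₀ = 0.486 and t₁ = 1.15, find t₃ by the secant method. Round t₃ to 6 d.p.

Secant update: t_(k+1) = t_k − f(t_k)·(t_k − t_(k-1))/(f(t_k) − f(t_(k-1))).
f(t_0) = -0.984046, f(t_1) = 0.393238
t_2 = 1.150000 - (0.393238)·(1.150000 - 0.486000)/(0.393238 - (-0.984046)) = 0.960417; f(t_2) = 0.045684
t_3 = 0.960417 - (0.045684)·(0.960417 - 1.150000)/(0.045684 - (0.393238)) = 0.935497; f(t_3) = -0.002317

0.935497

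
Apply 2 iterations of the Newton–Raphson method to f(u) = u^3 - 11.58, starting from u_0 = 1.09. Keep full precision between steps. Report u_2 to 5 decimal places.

2.89459

Newton update: u ← u − f(u)/f'(u).
f'(u) = 3u^2
u_0 = 1.090000: f = -10.284971, f' = 3.564300 → u_1 = 1.090000 - (-10.284971)/(3.564300) = 3.975551
u_1 = 3.975551: f = 51.253627, f' = 47.415028 → u_2 = 3.975551 - (51.253627)/(47.415028) = 2.894594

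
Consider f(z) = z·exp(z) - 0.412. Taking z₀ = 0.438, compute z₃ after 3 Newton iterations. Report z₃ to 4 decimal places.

f'(z) = (z + 1)·exp(z)
z_0 = 0.438000: f = 0.266727, f' = 2.228332 → z_1 = 0.438000 - (0.266727)/(2.228332) = 0.318302
z_1 = 0.318302: f = 0.025599, f' = 1.812390 → z_2 = 0.318302 - (0.025599)/(1.812390) = 0.304178
z_2 = 0.304178: f = 0.000316, f' = 1.767826 → z_3 = 0.304178 - (0.000316)/(1.767826) = 0.303999

0.3040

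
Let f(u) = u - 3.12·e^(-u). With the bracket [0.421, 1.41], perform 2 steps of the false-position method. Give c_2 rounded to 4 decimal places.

1.0802

False-position update: c = (a·f(b) − b·f(a))/(f(b) − f(a)); replace the endpoint whose sign matches f(c).
f(0.421000) = -1.626937, f(1.410000) = 0.648273
step 1: c = 1.128205, f(c) = 0.118531 > 0 → new bracket [0.421000, 1.128205]
step 2: c = 1.080180, f(c) = 0.020834 > 0 → new bracket [0.421000, 1.080180]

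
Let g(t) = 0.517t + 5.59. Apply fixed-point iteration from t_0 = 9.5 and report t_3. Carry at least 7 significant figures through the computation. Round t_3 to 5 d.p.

11.28697

t_1 = g(9.500000) = 10.501500
t_2 = g(10.501500) = 11.019275
t_3 = g(11.019275) = 11.286965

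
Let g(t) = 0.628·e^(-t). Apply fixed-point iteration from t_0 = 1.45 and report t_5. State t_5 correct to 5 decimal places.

t_1 = g(1.450000) = 0.147310
t_2 = g(0.147310) = 0.541981
t_3 = g(0.541981) = 0.365242
t_4 = g(0.365242) = 0.435850
t_5 = g(0.435850) = 0.406137

0.40614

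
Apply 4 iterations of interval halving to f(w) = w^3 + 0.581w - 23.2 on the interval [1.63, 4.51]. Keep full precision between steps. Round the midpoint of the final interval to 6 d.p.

2.800000

f(1.630000) = -17.922223, f(4.510000) = 71.154161 (opposite signs)
step 1: m = 3.070000, f(m) = 7.518113 > 0 → root in [1.630000, 3.070000]
step 2: m = 2.350000, f(m) = -8.856775 < 0 → root in [2.350000, 3.070000]
step 3: m = 2.710000, f(m) = -1.722979 < 0 → root in [2.710000, 3.070000]
step 4: m = 2.890000, f(m) = 2.616659 > 0 → root in [2.710000, 2.890000]
Midpoint of [2.710000, 2.890000] = 2.800000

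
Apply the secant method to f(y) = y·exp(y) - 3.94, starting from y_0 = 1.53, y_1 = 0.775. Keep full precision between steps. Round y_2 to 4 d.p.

f(y_0) = 3.125811, f(y_1) = -2.257791
y_2 = 0.775000 - (-2.257791)·(0.775000 - 1.530000)/(-2.257791 - (3.125811)) = 1.091634; f(y_2) = -0.687871

1.0916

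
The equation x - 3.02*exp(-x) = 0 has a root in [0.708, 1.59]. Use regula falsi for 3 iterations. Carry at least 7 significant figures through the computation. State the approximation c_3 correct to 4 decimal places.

1.0537

False-position update: c = (a·f(b) − b·f(a))/(f(b) − f(a)); replace the endpoint whose sign matches f(c).
f(0.708000) = -0.779738, f(1.590000) = 0.974145
step 1: c = 1.100118, f(c) = 0.094966 > 0 → new bracket [0.708000, 1.100118]
step 2: c = 1.057546, f(c) = 0.008679 > 0 → new bracket [0.708000, 1.057546]
step 3: c = 1.053698, f(c) = 0.000787 > 0 → new bracket [0.708000, 1.053698]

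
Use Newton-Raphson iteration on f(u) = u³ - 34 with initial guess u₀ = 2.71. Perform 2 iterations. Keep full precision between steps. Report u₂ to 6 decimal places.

f'(u) = 3u²
u_0 = 2.710000: f = -14.097489, f' = 22.032300 → u_1 = 2.710000 - (-14.097489)/(22.032300) = 3.349856
u_1 = 3.349856: f = 3.590511, f' = 33.664596 → u_2 = 3.349856 - (3.590511)/(33.664596) = 3.243200

3.243200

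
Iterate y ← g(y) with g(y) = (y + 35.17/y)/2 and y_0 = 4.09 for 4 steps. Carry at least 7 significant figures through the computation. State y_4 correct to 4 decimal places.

y_1 = g(4.090000) = 6.344511
y_2 = g(6.344511) = 5.943943
y_3 = g(5.943943) = 5.930445
y_4 = g(5.930445) = 5.930430

5.9304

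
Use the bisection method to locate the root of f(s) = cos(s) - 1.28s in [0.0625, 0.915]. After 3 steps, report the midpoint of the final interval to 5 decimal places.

0.64859

f(0.062500) = 0.918048, f(0.915000) = -0.561409 (opposite signs)
step 1: m = 0.488750, f(m) = 0.257320 > 0 → root in [0.488750, 0.915000]
step 2: m = 0.701875, f(m) = -0.134767 < 0 → root in [0.488750, 0.701875]
step 3: m = 0.595313, f(m) = 0.065973 > 0 → root in [0.595313, 0.701875]
Midpoint of [0.595313, 0.701875] = 0.648594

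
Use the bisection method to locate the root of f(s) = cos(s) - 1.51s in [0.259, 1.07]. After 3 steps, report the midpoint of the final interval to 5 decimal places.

0.51244

f(0.259000) = 0.575557, f(1.070000) = -1.135576 (opposite signs)
step 1: m = 0.664500, f(m) = -0.216170 < 0 → root in [0.259000, 0.664500]
step 2: m = 0.461750, f(m) = 0.198032 > 0 → root in [0.461750, 0.664500]
step 3: m = 0.563125, f(m) = -0.004728 < 0 → root in [0.461750, 0.563125]
Midpoint of [0.461750, 0.563125] = 0.512438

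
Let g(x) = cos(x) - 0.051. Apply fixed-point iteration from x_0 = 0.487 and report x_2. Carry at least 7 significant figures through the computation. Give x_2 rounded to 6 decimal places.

x_1 = g(0.487000) = 0.832741
x_2 = g(0.832741) = 0.621851

0.621851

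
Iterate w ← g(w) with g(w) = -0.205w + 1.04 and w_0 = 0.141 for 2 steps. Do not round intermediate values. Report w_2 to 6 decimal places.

w_1 = g(0.141000) = 1.011095
w_2 = g(1.011095) = 0.832726

0.832726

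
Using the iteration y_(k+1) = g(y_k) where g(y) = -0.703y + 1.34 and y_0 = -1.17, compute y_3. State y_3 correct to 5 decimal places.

1.46671

y_1 = g(-1.170000) = 2.162510
y_2 = g(2.162510) = -0.180245
y_3 = g(-0.180245) = 1.466712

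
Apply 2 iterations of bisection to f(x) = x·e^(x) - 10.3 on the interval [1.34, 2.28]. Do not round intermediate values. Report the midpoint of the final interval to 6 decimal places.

1.692500

f(1.340000) = -5.182482, f(2.280000) = 11.990831 (opposite signs)
step 1: m = 1.810000, f(m) = 0.759910 > 0 → root in [1.340000, 1.810000]
step 2: m = 1.575000, f(m) = -2.691582 < 0 → root in [1.575000, 1.810000]
Midpoint of [1.575000, 1.810000] = 1.692500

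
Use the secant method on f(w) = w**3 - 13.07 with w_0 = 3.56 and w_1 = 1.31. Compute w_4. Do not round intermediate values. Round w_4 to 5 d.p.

f(w_0) = 32.048016, f(w_1) = -10.821909
w_2 = 1.310000 - (-10.821909)·(1.310000 - 3.560000)/(-10.821909 - (32.048016)) = 1.877981; f(w_2) = -6.446715
w_3 = 1.877981 - (-6.446715)·(1.877981 - 1.310000)/(-6.446715 - (-10.821909)) = 2.714883; f(w_3) = 6.940293
w_4 = 2.714883 - (6.940293)·(2.714883 - 1.877981)/(6.940293 - (-6.446715)) = 2.281004; f(w_4) = -1.201988

2.28100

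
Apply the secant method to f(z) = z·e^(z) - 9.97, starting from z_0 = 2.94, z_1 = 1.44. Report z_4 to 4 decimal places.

1.7379

f(z_0) = 45.642588, f(z_1) = -3.892198
z_2 = 1.440000 - (-3.892198)·(1.440000 - 2.940000)/(-3.892198 - (45.642588)) = 1.557863; f(z_2) = -2.572240
z_3 = 1.557863 - (-2.572240)·(1.557863 - 1.440000)/(-2.572240 - (-3.892198)) = 1.787545; f(z_3) = 0.710158
z_4 = 1.787545 - (0.710158)·(1.787545 - 1.557863)/(0.710158 - (-2.572240)) = 1.737852; f(z_4) = -0.090103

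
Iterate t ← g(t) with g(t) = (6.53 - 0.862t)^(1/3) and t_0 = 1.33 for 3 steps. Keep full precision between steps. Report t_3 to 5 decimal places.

1.71612

t_1 = g(1.330000) = 1.752626
t_2 = g(1.752626) = 1.712166
t_3 = g(1.712166) = 1.716123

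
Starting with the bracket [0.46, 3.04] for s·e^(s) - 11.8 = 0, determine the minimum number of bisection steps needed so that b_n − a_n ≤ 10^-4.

15

Initial width b − a = 3.04 − 0.46 = 2.580000.
After n steps the width is (b−a)/2^n; need (b−a)/2^n ≤ 10^-4.
So n ≥ log₂(2.580000/10^-4) = log₂(25800.0000) ≈ 14.6551.
Hence n = 15.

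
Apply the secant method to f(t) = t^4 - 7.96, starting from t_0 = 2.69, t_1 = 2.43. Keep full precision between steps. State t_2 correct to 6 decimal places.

2.030073

Secant update: t_(k+1) = t_k − f(t_k)·(t_k − t_(k-1))/(f(t_k) − f(t_(k-1))).
f(t_0) = 44.401143, f(t_1) = 26.907844
t_2 = 2.430000 - (26.907844)·(2.430000 - 2.690000)/(26.907844 - (44.401143)) = 2.030073; f(t_2) = 9.024266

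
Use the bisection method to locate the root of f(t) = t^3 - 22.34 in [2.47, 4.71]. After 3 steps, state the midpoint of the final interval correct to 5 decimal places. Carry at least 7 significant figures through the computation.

f(2.470000) = -7.270777, f(4.710000) = 82.147111 (opposite signs)
step 1: m = 3.590000, f(m) = 23.928279 > 0 → root in [2.470000, 3.590000]
step 2: m = 3.030000, f(m) = 5.478127 > 0 → root in [2.470000, 3.030000]
step 3: m = 2.750000, f(m) = -1.543125 < 0 → root in [2.750000, 3.030000]
Midpoint of [2.750000, 3.030000] = 2.890000

2.89000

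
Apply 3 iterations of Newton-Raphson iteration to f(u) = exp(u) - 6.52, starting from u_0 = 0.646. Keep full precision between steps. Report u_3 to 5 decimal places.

1.97874

f'(u) = exp(u)
u_0 = 0.646000: f = -4.612106, f' = 1.907894 → u_1 = 0.646000 - (-4.612106)/(1.907894) = 3.063381
u_1 = 3.063381: f = 14.879781, f' = 21.399781 → u_2 = 3.063381 - (14.879781)/(21.399781) = 2.368057
u_2 = 2.368057: f = 4.156624, f' = 10.676624 → u_3 = 2.368057 - (4.156624)/(10.676624) = 1.978737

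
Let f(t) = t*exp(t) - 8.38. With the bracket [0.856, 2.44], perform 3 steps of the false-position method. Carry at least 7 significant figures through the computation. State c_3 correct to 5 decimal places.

1.54946

f(0.856000) = -6.365210, f(2.440000) = 19.614219
step 1: c = 1.244095, f(c) = -4.063246 < 0 → new bracket [1.244095, 2.440000]
step 2: c = 1.449322, f(c) = -2.205560 < 0 → new bracket [1.449322, 2.440000]
step 3: c = 1.549461, f(c) = -1.083698 < 0 → new bracket [1.549461, 2.440000]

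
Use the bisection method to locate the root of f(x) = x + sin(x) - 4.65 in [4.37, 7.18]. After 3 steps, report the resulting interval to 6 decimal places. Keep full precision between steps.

f(4.370000) = -1.221955, f(7.180000) = 3.311343 (opposite signs)
step 1: m = 5.775000, f(m) = 0.638407 > 0 → root in [4.370000, 5.775000]
step 2: m = 5.072500, f(m) = -0.513358 < 0 → root in [5.072500, 5.775000]
step 3: m = 5.423750, f(m) = 0.016276 > 0 → root in [5.072500, 5.423750]

[5.072500, 5.423750]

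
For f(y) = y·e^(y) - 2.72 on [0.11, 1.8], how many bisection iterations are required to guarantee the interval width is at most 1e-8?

Initial width b − a = 1.8 − 0.11 = 1.690000.
After n steps the width is (b−a)/2^n; need (b−a)/2^n ≤ 1e-8.
So n ≥ log₂(1.690000/1e-8) = log₂(169000000.0000) ≈ 27.3324.
Hence n = 28.

28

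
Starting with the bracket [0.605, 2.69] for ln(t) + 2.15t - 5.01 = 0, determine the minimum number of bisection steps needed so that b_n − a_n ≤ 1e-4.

15

Initial width b − a = 2.69 − 0.605 = 2.085000.
After n steps the width is (b−a)/2^n; need (b−a)/2^n ≤ 1e-4.
So n ≥ log₂(2.085000/1e-4) = log₂(20850.0000) ≈ 14.3478.
Hence n = 15.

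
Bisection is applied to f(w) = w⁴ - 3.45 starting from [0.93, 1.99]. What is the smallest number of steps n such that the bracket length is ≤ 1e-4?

Initial width b − a = 1.99 − 0.93 = 1.060000.
After n steps the width is (b−a)/2^n; need (b−a)/2^n ≤ 1e-4.
So n ≥ log₂(1.060000/1e-4) = log₂(10600.0000) ≈ 13.3718.
Hence n = 14.

14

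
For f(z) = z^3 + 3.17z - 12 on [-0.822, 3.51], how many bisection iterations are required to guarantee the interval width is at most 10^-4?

Initial width b − a = 3.51 − -0.822 = 4.332000.
After n steps the width is (b−a)/2^n; need (b−a)/2^n ≤ 10^-4.
So n ≥ log₂(4.332000/10^-4) = log₂(43320.0000) ≈ 15.4027.
Hence n = 16.

16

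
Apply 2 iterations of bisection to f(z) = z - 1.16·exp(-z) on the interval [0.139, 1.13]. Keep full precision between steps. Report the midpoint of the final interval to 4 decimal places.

0.5106

f(0.139000) = -0.870465, f(1.130000) = 0.755281 (opposite signs)
step 1: m = 0.634500, f(m) = 0.019467 > 0 → root in [0.139000, 0.634500]
step 2: m = 0.386750, f(m) = -0.401193 < 0 → root in [0.386750, 0.634500]
Midpoint of [0.386750, 0.634500] = 0.510625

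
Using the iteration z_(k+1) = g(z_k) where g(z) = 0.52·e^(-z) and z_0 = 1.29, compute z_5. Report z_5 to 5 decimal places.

0.35799

z_1 = g(1.290000) = 0.143141
z_2 = g(0.143141) = 0.450649
z_3 = g(0.450649) = 0.331352
z_4 = g(0.331352) = 0.373335
z_5 = g(0.373335) = 0.357986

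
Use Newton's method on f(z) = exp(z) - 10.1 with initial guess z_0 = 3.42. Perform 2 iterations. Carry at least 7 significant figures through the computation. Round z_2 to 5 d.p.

f'(z) = exp(z)
z_0 = 3.420000: f = 20.469415, f' = 30.569415 → z_1 = 3.420000 - (20.469415)/(30.569415) = 2.750396
z_1 = 2.750396: f = 5.548821, f' = 15.648821 → z_2 = 2.750396 - (5.548821)/(15.648821) = 2.395812

2.39581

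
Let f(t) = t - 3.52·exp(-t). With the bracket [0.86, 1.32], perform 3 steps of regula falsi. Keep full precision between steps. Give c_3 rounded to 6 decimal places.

1.133389

f(0.860000) = -0.629531, f(1.320000) = 0.379684
step 1: c = 1.146940, f(c) = 0.028963 > 0 → new bracket [0.860000, 1.146940]
step 2: c = 1.134319, f(c) = 0.002143 > 0 → new bracket [0.860000, 1.134319]
step 3: c = 1.133389, f(c) = 0.000158 > 0 → new bracket [0.860000, 1.133389]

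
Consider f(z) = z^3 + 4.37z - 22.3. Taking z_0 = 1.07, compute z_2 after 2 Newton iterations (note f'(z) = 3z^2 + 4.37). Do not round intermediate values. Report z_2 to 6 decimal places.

z_0 = 1.070000: f = -16.399057, f' = 7.804700 → z_1 = 1.070000 - (-16.399057)/(7.804700) = 3.171177
z_1 = 3.171177: f = 23.448556, f' = 34.539093 → z_2 = 3.171177 - (23.448556)/(34.539093) = 2.492278

2.492278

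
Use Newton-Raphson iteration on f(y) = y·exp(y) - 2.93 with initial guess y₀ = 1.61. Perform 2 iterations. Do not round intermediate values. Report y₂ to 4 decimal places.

Newton update: y ← y − f(y)/f'(y).
f'(y) = (y + 1)·exp(y)
y_0 = 1.610000: f = 5.124526, f' = 13.057337 → y_1 = 1.610000 - (5.124526)/(13.057337) = 1.217537
y_1 = 1.217537: f = 1.183879, f' = 7.492733 → y_2 = 1.217537 - (1.183879)/(7.492733) = 1.059533

1.0595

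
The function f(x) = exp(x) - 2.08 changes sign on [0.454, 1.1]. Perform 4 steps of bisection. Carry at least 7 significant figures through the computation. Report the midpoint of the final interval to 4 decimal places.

0.7164

f(0.454000) = -0.505402, f(1.100000) = 0.924166 (opposite signs)
step 1: m = 0.777000, f(m) = 0.094938 > 0 → root in [0.454000, 0.777000]
step 2: m = 0.615500, f(m) = -0.229418 < 0 → root in [0.615500, 0.777000]
step 3: m = 0.696250, f(m) = -0.073785 < 0 → root in [0.696250, 0.777000]
step 4: m = 0.736625, f(m) = 0.008874 > 0 → root in [0.696250, 0.736625]
Midpoint of [0.696250, 0.736625] = 0.716438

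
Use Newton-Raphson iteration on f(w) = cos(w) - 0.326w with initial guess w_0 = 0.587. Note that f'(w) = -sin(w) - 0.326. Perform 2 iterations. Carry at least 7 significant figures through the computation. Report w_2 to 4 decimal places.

Newton update: w ← w − f(w)/f'(w).
w_0 = 0.587000: f = 0.641244, f' = -0.879866 → w_1 = 0.587000 - (0.641244)/(-0.879866) = 1.315798
w_1 = 1.315798: f = -0.176706, f' = -1.293664 → w_2 = 1.315798 - (-0.176706)/(-1.293664) = 1.179204

1.1792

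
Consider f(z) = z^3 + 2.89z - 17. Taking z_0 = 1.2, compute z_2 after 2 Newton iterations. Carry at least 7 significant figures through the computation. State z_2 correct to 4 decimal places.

2.3180

f'(z) = 3z^2 + 2.89
z_0 = 1.200000: f = -11.804000, f' = 7.210000 → z_1 = 1.200000 - (-11.804000)/(7.210000) = 2.837171
z_1 = 2.837171: f = 14.037333, f' = 27.038611 → z_2 = 2.837171 - (14.037333)/(27.038611) = 2.318012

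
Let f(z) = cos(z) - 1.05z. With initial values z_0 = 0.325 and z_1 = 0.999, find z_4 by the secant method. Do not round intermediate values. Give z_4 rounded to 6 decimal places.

Secant update: z_(k+1) = z_k − f(z_k)·(z_k − z_(k-1))/(f(z_k) − f(z_(k-1))).
f(z_0) = 0.606401, f(z_1) = -0.507806
z_2 = 0.999000 - (-0.507806)·(0.999000 - 0.325000)/(-0.507806 - (0.606401)) = 0.691821; f(z_2) = 0.043674
z_3 = 0.691821 - (0.043674)·(0.691821 - 0.999000)/(0.043674 - (-0.507806)) = 0.716148; f(z_3) = 0.002386
z_4 = 0.716148 - (0.002386)·(0.716148 - 0.691821)/(0.002386 - (0.043674)) = 0.717553; f(z_4) = -0.000014

0.717553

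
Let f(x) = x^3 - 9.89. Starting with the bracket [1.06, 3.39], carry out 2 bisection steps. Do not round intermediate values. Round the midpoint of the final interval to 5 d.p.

f(1.060000) = -8.698984, f(3.390000) = 29.068219 (opposite signs)
step 1: m = 2.225000, f(m) = 1.125141 > 0 → root in [1.060000, 2.225000]
step 2: m = 1.642500, f(m) = -5.458853 < 0 → root in [1.642500, 2.225000]
Midpoint of [1.642500, 2.225000] = 1.933750

1.93375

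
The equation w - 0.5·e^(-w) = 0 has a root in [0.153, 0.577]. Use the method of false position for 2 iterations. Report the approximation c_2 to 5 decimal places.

0.35189

False-position update: c = (a·f(b) − b·f(a))/(f(b) − f(a)); replace the endpoint whose sign matches f(c).
f(0.153000) = -0.276065, f(0.577000) = 0.296210
step 1: c = 0.357537, f(c) = 0.007839 > 0 → new bracket [0.153000, 0.357537]
step 2: c = 0.351890, f(c) = 0.000211 > 0 → new bracket [0.153000, 0.351890]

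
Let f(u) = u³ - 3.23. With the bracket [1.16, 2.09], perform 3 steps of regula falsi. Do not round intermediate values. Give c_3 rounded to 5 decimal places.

False-position update: c = (a·f(b) − b·f(a))/(f(b) − f(a)); replace the endpoint whose sign matches f(c).
f(1.160000) = -1.669104, f(2.090000) = 5.899329
step 1: c = 1.365098, f(c) = -0.686153 < 0 → new bracket [1.365098, 2.090000]
step 2: c = 1.440626, f(c) = -0.240118 < 0 → new bracket [1.440626, 2.090000]
step 3: c = 1.466024, f(c) = -0.079184 < 0 → new bracket [1.466024, 2.090000]

1.46602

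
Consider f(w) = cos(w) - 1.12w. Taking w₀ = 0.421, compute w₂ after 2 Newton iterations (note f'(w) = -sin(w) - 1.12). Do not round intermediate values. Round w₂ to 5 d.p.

0.68921

Newton update: w ← w − f(w)/f'(w).
w_0 = 0.421000: f = 0.441161, f' = -1.528673 → w_1 = 0.421000 - (0.441161)/(-1.528673) = 0.709591
w_1 = 0.709591: f = -0.036113, f' = -1.771523 → w_2 = 0.709591 - (-0.036113)/(-1.771523) = 0.689205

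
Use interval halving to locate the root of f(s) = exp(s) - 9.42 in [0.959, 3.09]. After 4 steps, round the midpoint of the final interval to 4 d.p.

f(0.959000) = -6.810914, f(3.090000) = 12.557078 (opposite signs)
step 1: m = 2.024500, f(m) = -1.847676 < 0 → root in [2.024500, 3.090000]
step 2: m = 2.557250, f(m) = 3.480293 > 0 → root in [2.024500, 2.557250]
step 3: m = 2.290875, f(m) = 0.463582 > 0 → root in [2.024500, 2.290875]
step 4: m = 2.157687, f(m) = -0.768891 < 0 → root in [2.157687, 2.290875]
Midpoint of [2.157687, 2.290875] = 2.224281

2.2243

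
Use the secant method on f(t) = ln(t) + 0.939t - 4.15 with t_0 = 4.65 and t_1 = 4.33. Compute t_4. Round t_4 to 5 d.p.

3.18567

f(t_0) = 1.753217, f(t_1) = 1.381438
t_2 = 4.330000 - (1.381438)·(4.330000 - 4.650000)/(1.381438 - (1.753217)) = 3.140962; f(t_2) = -0.056107
t_3 = 3.140962 - (-0.056107)·(3.140962 - 4.330000)/(-0.056107 - (1.381438)) = 3.187370; f(t_3) = 0.002137
t_4 = 3.187370 - (0.002137)·(3.187370 - 3.140962)/(0.002137 - (-0.056107)) = 3.185668; f(t_4) = 0.000004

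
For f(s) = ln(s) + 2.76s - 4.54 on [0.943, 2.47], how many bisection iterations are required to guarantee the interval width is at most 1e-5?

Initial width b − a = 2.47 − 0.943 = 1.527000.
After n steps the width is (b−a)/2^n; need (b−a)/2^n ≤ 1e-5.
So n ≥ log₂(1.527000/1e-5) = log₂(152700.0000) ≈ 17.2203.
Hence n = 18.

18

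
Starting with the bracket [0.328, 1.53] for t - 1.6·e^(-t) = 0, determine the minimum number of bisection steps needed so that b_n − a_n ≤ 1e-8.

Initial width b − a = 1.53 − 0.328 = 1.202000.
After n steps the width is (b−a)/2^n; need (b−a)/2^n ≤ 1e-8.
So n ≥ log₂(1.202000/1e-8) = log₂(120200000.0000) ≈ 26.8409.
Hence n = 27.

27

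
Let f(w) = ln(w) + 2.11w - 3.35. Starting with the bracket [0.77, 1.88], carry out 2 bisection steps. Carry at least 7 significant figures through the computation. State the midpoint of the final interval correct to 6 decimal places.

1.463750

f(0.770000) = -1.986665, f(1.880000) = 1.248072 (opposite signs)
step 1: m = 1.325000, f(m) = -0.272838 < 0 → root in [1.325000, 1.880000]
step 2: m = 1.602500, f(m) = 0.502840 > 0 → root in [1.325000, 1.602500]
Midpoint of [1.325000, 1.602500] = 1.463750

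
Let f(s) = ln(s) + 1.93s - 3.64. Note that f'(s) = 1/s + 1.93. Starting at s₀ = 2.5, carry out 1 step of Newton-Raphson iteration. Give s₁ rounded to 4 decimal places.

Newton update: s ← s − f(s)/f'(s).
s_0 = 2.500000: f = 2.101291, f' = 2.330000 → s_1 = 2.500000 - (2.101291)/(2.330000) = 1.598158

1.5982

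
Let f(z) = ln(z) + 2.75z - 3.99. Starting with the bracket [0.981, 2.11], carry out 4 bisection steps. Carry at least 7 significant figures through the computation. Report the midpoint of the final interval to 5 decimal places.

1.36909

f(0.981000) = -1.311433, f(2.110000) = 2.559188 (opposite signs)
step 1: m = 1.545500, f(m) = 0.695472 > 0 → root in [0.981000, 1.545500]
step 2: m = 1.263250, f(m) = -0.282375 < 0 → root in [1.263250, 1.545500]
step 3: m = 1.404375, f(m) = 0.211624 > 0 → root in [1.263250, 1.404375]
step 4: m = 1.333813, f(m) = -0.033974 < 0 → root in [1.333813, 1.404375]
Midpoint of [1.333813, 1.404375] = 1.369094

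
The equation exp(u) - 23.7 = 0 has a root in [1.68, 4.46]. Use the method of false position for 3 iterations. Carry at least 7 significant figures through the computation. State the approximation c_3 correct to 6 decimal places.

2.912548

f(1.680000) = -18.334444, f(4.460000) = 62.787509
step 1: c = 2.308310, f(c) = -13.642584 < 0 → new bracket [2.308310, 4.460000]
step 2: c = 2.692382, f(c) = -8.933197 < 0 → new bracket [2.692382, 4.460000]
step 3: c = 2.912548, f(c) = -5.296370 < 0 → new bracket [2.912548, 4.460000]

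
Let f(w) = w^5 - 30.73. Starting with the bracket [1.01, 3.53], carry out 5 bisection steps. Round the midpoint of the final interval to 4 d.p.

1.9944

f(1.010000) = -29.678990, f(3.530000) = 517.387322 (opposite signs)
step 1: m = 2.270000, f(m) = 29.543899 > 0 → root in [1.010000, 2.270000]
step 2: m = 1.640000, f(m) = -18.866325 < 0 → root in [1.640000, 2.270000]
step 3: m = 1.955000, f(m) = -2.171604 < 0 → root in [1.955000, 2.270000]
step 4: m = 2.112500, f(m) = 11.341073 > 0 → root in [1.955000, 2.112500]
step 5: m = 2.033750, f(m) = 4.062676 > 0 → root in [1.955000, 2.033750]
Midpoint of [1.955000, 2.033750] = 1.994375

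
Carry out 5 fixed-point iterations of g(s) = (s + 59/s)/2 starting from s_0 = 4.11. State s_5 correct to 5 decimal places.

s_1 = g(4.110000) = 9.232616
s_2 = g(9.232616) = 7.811502
s_3 = g(7.811502) = 7.682233
s_4 = g(7.682233) = 7.681146
s_5 = g(7.681146) = 7.681146

7.68115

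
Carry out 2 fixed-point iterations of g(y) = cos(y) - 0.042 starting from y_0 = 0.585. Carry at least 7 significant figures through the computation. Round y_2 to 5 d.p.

0.66063

y_1 = g(0.585000) = 0.791712
y_2 = g(0.791712) = 0.660628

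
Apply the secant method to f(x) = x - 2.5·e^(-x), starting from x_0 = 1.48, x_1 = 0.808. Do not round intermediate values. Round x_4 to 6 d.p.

0.958583

f(x_0) = 0.910906, f(x_1) = -0.306372
x_2 = 0.808000 - (-0.306372)·(0.808000 - 1.480000)/(-0.306372 - (0.910906)) = 0.977133; f(x_2) = 0.036161
x_3 = 0.977133 - (0.036161)·(0.977133 - 0.808000)/(0.036161 - (-0.306372)) = 0.959278; f(x_3) = 0.001354
x_4 = 0.959278 - (0.001354)·(0.959278 - 0.977133)/(0.001354 - (0.036161)) = 0.958583; f(x_4) = -0.000006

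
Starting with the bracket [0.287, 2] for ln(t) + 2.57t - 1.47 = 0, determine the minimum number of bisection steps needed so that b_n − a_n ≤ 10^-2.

Initial width b − a = 2 − 0.287 = 1.713000.
After n steps the width is (b−a)/2^n; need (b−a)/2^n ≤ 10^-2.
So n ≥ log₂(1.713000/10^-2) = log₂(171.3000) ≈ 7.4204.
Hence n = 8.

8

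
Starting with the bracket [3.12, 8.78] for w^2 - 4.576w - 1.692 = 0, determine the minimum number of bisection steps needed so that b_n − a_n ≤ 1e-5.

20

Initial width b − a = 8.78 − 3.12 = 5.660000.
After n steps the width is (b−a)/2^n; need (b−a)/2^n ≤ 1e-5.
So n ≥ log₂(5.660000/1e-5) = log₂(566000.0000) ≈ 19.1104.
Hence n = 20.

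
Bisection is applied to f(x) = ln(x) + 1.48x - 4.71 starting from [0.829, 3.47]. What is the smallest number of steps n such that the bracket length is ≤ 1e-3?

12

Initial width b − a = 3.47 − 0.829 = 2.641000.
After n steps the width is (b−a)/2^n; need (b−a)/2^n ≤ 1e-3.
So n ≥ log₂(2.641000/1e-3) = log₂(2641.0000) ≈ 11.3669.
Hence n = 12.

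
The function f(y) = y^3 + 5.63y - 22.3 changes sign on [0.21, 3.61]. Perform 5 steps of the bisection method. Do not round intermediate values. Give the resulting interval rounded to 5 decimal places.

f(0.210000) = -21.108439, f(3.610000) = 45.070181 (opposite signs)
step 1: m = 1.910000, f(m) = -4.578829 < 0 → root in [1.910000, 3.610000]
step 2: m = 2.760000, f(m) = 14.263376 > 0 → root in [1.910000, 2.760000]
step 3: m = 2.335000, f(m) = 3.576995 > 0 → root in [1.910000, 2.335000]
step 4: m = 2.122500, f(m) = -0.788449 < 0 → root in [2.122500, 2.335000]
step 5: m = 2.228750, f(m) = 1.318792 > 0 → root in [2.122500, 2.228750]

[2.12250, 2.22875]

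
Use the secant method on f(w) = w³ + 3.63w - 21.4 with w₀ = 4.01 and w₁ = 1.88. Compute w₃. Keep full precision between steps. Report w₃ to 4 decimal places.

2.3835

Secant update: w_(k+1) = w_k − f(w_k)·(w_k − w_(k-1))/(f(w_k) − f(w_(k-1))).
f(w_0) = 57.637501, f(w_1) = -7.930928
w_2 = 1.880000 - (-7.930928)·(1.880000 - 4.010000)/(-7.930928 - (57.637501)) = 2.137637; f(w_2) = -3.872456
w_3 = 2.137637 - (-3.872456)·(2.137637 - 1.880000)/(-3.872456 - (-7.930928)) = 2.383466; f(w_3) = 0.792242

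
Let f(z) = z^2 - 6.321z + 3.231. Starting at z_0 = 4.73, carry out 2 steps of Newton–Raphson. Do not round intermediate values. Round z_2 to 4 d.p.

5.7795

f'(z) = 2z - 6.321
z_0 = 4.730000: f = -4.294430, f' = 3.139000 → z_1 = 4.730000 - (-4.294430)/(3.139000) = 6.098089
z_1 = 6.098089: f = 1.871666, f' = 5.875177 → z_2 = 6.098089 - (1.871666)/(5.875177) = 5.779517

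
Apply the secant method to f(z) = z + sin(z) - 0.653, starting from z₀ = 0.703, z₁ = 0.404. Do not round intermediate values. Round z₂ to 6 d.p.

f(z_0) = 0.696509, f(z_1) = 0.144099
z_2 = 0.404000 - (0.144099)·(0.404000 - 0.703000)/(0.144099 - (0.696509)) = 0.326004; f(z_2) = -0.006736

0.326004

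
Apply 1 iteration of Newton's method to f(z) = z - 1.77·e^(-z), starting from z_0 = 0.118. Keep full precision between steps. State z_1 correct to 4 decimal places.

f'(z) = 1 + 1.77·e^(-z)
z_0 = 0.118000: f = -1.454992, f' = 2.572992 → z_1 = 0.118000 - (-1.454992)/(2.572992) = 0.683486

0.6835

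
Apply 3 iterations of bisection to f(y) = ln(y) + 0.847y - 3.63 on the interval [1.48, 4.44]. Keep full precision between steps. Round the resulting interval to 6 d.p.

[2.960000, 3.330000]

f(1.480000) = -1.984398, f(4.440000) = 1.621334 (opposite signs)
step 1: m = 2.960000, f(m) = -0.037691 < 0 → root in [2.960000, 4.440000]
step 2: m = 3.700000, f(m) = 0.812233 > 0 → root in [2.960000, 3.700000]
step 3: m = 3.330000, f(m) = 0.393482 > 0 → root in [2.960000, 3.330000]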